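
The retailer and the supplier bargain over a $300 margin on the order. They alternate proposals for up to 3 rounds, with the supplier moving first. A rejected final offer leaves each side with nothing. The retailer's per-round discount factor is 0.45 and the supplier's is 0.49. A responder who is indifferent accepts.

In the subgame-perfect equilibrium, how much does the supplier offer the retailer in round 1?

Round 3 (the supplier proposes): rejection yields 0 for the retailer; the supplier offers 0 and keeps 300.
Round 2 (the retailer proposes): the supplier can get 300 next round, worth 0.49 × 300 = 147 now; the retailer offers that and keeps 153.
Round 1 (the supplier proposes): the retailer can get 153 next round, worth 0.45 × 153 = 68.85 now. The supplier offers 68.85 and keeps 300 − 68.85 = 231.15.

68.85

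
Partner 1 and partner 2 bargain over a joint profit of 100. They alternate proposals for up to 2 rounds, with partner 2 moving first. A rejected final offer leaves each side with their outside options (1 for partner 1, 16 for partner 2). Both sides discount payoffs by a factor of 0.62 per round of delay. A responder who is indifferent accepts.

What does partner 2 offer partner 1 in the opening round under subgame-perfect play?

Round 2 (partner 1 proposes): partner 2 gets 16 if talks fail, so partner 1 offers 16 and keeps 84.
Round 1 (partner 2 proposes): partner 1 can get 84 next round, worth 0.62 × 84 = 52.08 now. Partner 2 offers 52.08 and keeps 100 − 52.08 = 47.92.

52.08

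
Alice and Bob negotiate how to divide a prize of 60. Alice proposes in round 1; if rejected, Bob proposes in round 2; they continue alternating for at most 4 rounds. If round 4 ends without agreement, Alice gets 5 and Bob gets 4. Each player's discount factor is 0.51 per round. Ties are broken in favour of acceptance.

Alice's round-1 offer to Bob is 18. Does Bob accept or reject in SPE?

Reject

Round 4 (Bob proposes): Alice gets 5 if talks fail, so Bob offers 5 and keeps 55.
Round 3 (Alice proposes): Bob can get 55 next round, worth 0.51 × 55 = 28.05 now; Alice offers that and keeps 31.95.
Round 2 (Bob proposes): Alice can get 31.95 next round, worth 0.51 × 31.95 = 16.2945 now. Bob offers 16.2945 and keeps 60 − 16.2945 = 43.7055.
So by rejecting in round 1, Bob gets 43.7055 next round, worth 0.51 × 43.7055 = 22.289805 now.
Offer 18 < 22.289805, so Bob rejects.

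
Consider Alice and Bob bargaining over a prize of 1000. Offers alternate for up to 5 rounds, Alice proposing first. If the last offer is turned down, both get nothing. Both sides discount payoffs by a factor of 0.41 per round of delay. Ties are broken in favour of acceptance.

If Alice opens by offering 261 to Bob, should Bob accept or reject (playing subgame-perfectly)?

Work out Bob's continuation value if the offer is rejected.
Round 5 (Alice proposes): Bob will accept anything ≥ 0, so Alice offers 0 and keeps 1000.
Round 4 (Bob proposes): Alice can get 1000 next round, worth 0.41 × 1000 = 410 now, so Bob offers 410, keeping 590.
Round 3 (Alice proposes): Bob can get 590 next round, worth 0.41 × 590 = 241.9 now; Alice offers that and keeps 758.1.
Round 2 (Bob proposes): Alice can get 758.1 next round, worth 0.41 × 758.1 = 310.821 now; Bob offers that and keeps 689.179.
So by rejecting in round 1, Bob gets 689.179 next round, worth 0.41 × 689.179 = 282.56339 now.
Offer 261 < 282.56339, so Bob rejects.

Reject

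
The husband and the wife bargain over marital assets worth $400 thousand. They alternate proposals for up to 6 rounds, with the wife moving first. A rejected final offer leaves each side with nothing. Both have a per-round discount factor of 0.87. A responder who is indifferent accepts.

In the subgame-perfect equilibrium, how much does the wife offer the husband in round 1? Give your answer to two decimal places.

278.85

Round 6 (the husband proposes): rejection yields 0 for the wife; the husband offers 0 and keeps 400.
Round 5 (the wife proposes): the husband can get 400 next round, worth 0.87 × 400 = 348 now. The wife offers 348 and keeps 400 − 348 = 52.
Round 4 (the husband proposes): the wife can get 52 next round, worth 0.87 × 52 = 45.24 now; the husband offers that and keeps 354.76.
Round 3 (the wife proposes): the husband can get 354.76 next round, worth 0.87 × 354.76 = 308.6412 now; the wife offers that and keeps 91.3588.
Round 2 (the husband proposes): the wife can get 91.3588 next round, worth 0.87 × 91.3588 = 79.482156 now. The husband offers 79.482156 and keeps 400 − 79.482156 = 320.517844.
Round 1 (the wife proposes): the husband can get 320.517844 next round, worth 0.87 × 320.517844 = 278.85052428 now; the wife offers that and keeps 121.14947572.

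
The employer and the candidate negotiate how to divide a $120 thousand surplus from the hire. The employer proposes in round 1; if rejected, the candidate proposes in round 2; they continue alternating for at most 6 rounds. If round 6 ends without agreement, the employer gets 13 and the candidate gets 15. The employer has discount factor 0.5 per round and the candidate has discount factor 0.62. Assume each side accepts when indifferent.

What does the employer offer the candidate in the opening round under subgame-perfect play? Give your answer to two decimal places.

Round 6 (the candidate proposes): the employer gets 13 if talks fail, so the candidate offers 13 and keeps 107.
Round 5 (the employer proposes): the candidate can get 107 next round, worth 0.62 × 107 = 66.34 now. The employer offers 66.34 and keeps 120 − 66.34 = 53.66.
Round 4 (the candidate proposes): the employer can get 53.66 next round, worth 0.5 × 53.66 = 26.83 now, so the candidate offers 26.83, keeping 93.17.
Round 3 (the employer proposes): the candidate can get 93.17 next round, worth 0.62 × 93.17 = 57.7654 now; the employer offers that and keeps 62.2346.
Round 2 (the candidate proposes): the employer can get 62.2346 next round, worth 0.5 × 62.2346 = 31.1173 now, so the candidate offers 31.1173, keeping 88.8827.
Round 1 (the employer proposes): the candidate can get 88.8827 next round, worth 0.62 × 88.8827 = 55.107274 now, so the employer offers 55.107274, keeping 64.892726.

55.11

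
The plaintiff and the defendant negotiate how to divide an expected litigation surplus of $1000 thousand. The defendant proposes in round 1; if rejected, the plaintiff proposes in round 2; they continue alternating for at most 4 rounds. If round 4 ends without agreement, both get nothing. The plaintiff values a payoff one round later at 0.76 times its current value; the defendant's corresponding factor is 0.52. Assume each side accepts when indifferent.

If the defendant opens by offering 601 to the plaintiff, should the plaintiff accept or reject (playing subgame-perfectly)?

Reject

Work out the plaintiff's continuation value if the offer is rejected.
Round 4 (the plaintiff proposes): the defendant will accept anything ≥ 0, so the plaintiff offers 0 and keeps 1000.
Round 3 (the defendant proposes): the plaintiff can get 1000 next round, worth 0.76 × 1000 = 760 now. The defendant offers 760 and keeps 1000 − 760 = 240.
Round 2 (the plaintiff proposes): the defendant can get 240 next round, worth 0.52 × 240 = 124.8 now, so the plaintiff offers 124.8, keeping 875.2.
So by rejecting in round 1, the plaintiff gets 875.2 next round, worth 0.76 × 875.2 = 665.152 now.
Offer 601 < 665.152, so the plaintiff rejects.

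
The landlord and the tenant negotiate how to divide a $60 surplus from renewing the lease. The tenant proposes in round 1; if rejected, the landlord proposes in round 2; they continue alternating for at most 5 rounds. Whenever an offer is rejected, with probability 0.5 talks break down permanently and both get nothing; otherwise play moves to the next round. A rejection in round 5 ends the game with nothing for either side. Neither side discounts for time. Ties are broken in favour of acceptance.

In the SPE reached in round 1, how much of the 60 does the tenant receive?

Round 5 (the tenant proposes): rejection yields 0 for the landlord; the tenant offers 0 and keeps 60.
Round 4 (the landlord proposes): rejecting gives the tenant an expected 0.5 × 60 = 30; the landlord offers that and keeps 30.
Round 3 (the tenant proposes): rejecting gives the landlord an expected 0.5 × 30 = 15; the tenant offers that and keeps 45.
Round 2 (the landlord proposes): rejecting gives the tenant an expected 0.5 × 45 = 22.5, so the landlord offers 22.5, keeping 37.5.
Round 1 (the tenant proposes): rejecting gives the landlord an expected 0.5 × 37.5 = 18.75. The tenant offers 18.75 and keeps 60 − 18.75 = 41.25.

41.25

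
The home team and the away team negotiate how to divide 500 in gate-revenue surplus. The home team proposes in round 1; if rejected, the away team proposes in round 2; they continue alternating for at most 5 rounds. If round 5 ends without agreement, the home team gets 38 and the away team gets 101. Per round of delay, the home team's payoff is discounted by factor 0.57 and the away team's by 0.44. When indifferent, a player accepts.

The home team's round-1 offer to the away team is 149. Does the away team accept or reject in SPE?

Accept

Round 5 (the home team proposes): the away team gets 101 if talks fail, so the home team offers 101 and keeps 399.
Round 4 (the away team proposes): the home team can get 399 next round, worth 0.57 × 399 = 227.43 now; the away team offers that and keeps 272.57.
Round 3 (the home team proposes): the away team can get 272.57 next round, worth 0.44 × 272.57 = 119.9308 now, so the home team offers 119.9308, keeping 380.0692.
Round 2 (the away team proposes): the home team can get 380.0692 next round, worth 0.57 × 380.0692 = 216.639444 now. The away team offers 216.639444 and keeps 500 − 216.639444 = 283.360556.
So by rejecting in round 1, the away team gets 283.360556 next round, worth 0.44 × 283.360556 = 124.67864464 now.
Offer 149 ≥ 124.67864464, so the away team accepts.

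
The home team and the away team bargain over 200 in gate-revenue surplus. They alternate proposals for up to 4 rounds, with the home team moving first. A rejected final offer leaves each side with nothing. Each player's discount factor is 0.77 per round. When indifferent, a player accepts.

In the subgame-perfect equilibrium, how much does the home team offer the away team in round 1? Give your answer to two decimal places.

Round 4 (the away team proposes): the home team will accept anything ≥ 0, so the away team offers 0 and keeps 200.
Round 3 (the home team proposes): the away team can get 200 next round, worth 0.77 × 200 = 154 now, so the home team offers 154, keeping 46.
Round 2 (the away team proposes): the home team can get 46 next round, worth 0.77 × 46 = 35.42 now, so the away team offers 35.42, keeping 164.58.
Round 1 (the home team proposes): the away team can get 164.58 next round, worth 0.77 × 164.58 = 126.7266 now; the home team offers that and keeps 73.2734.

126.73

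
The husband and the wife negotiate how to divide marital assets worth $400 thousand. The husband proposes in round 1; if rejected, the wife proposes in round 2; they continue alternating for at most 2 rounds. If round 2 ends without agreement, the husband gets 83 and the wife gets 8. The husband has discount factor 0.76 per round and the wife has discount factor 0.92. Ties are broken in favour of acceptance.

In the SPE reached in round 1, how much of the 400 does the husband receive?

Round 2 (the wife proposes): the husband gets 83 if talks fail, so the wife offers 83 and keeps 317.
Round 1 (the husband proposes): the wife can get 317 next round, worth 0.92 × 317 = 291.64 now. The husband offers 291.64 and keeps 400 − 291.64 = 108.36.

108.36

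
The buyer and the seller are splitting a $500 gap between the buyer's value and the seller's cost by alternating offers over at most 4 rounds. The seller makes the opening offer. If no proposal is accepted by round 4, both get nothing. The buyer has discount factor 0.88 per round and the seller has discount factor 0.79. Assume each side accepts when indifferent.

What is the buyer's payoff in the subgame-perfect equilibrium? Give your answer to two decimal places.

Round 4 (the buyer proposes): the seller will accept anything ≥ 0, so the buyer offers 0 and keeps 500.
Round 3 (the seller proposes): the buyer can get 500 next round, worth 0.88 × 500 = 440 now; the seller offers that and keeps 60.
Round 2 (the buyer proposes): the seller can get 60 next round, worth 0.79 × 60 = 47.4 now; the buyer offers that and keeps 452.6.
Round 1 (the seller proposes): the buyer can get 452.6 next round, worth 0.88 × 452.6 = 398.288 now. The seller offers 398.288 and keeps 500 − 398.288 = 101.712.

398.29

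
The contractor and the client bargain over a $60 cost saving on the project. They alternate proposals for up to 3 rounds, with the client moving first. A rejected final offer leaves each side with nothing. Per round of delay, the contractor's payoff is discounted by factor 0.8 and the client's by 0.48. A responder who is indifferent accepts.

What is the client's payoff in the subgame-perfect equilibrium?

35.04

Round 3 (the client proposes): the contractor will accept anything ≥ 0, so the client offers 0 and keeps 60.
Round 2 (the contractor proposes): the client can get 60 next round, worth 0.48 × 60 = 28.8 now. The contractor offers 28.8 and keeps 60 − 28.8 = 31.2.
Round 1 (the client proposes): the contractor can get 31.2 next round, worth 0.8 × 31.2 = 24.96 now. The client offers 24.96 and keeps 60 − 24.96 = 35.04.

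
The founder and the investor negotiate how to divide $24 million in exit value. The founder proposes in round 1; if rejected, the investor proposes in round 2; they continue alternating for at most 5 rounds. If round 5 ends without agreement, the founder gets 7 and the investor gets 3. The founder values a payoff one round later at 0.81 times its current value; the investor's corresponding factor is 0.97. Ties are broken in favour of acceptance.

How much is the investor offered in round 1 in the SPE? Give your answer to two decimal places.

Round 5 (the founder proposes): the investor gets 3 if talks fail, so the founder offers 3 and keeps 21.
Round 4 (the investor proposes): the founder can get 21 next round, worth 0.81 × 21 = 17.01 now; the investor offers that and keeps 6.99.
Round 3 (the founder proposes): the investor can get 6.99 next round, worth 0.97 × 6.99 = 6.7803 now; the founder offers that and keeps 17.2197.
Round 2 (the investor proposes): the founder can get 17.2197 next round, worth 0.81 × 17.2197 = 13.947957 now; the investor offers that and keeps 10.052043.
Round 1 (the founder proposes): the investor can get 10.052043 next round, worth 0.97 × 10.052043 = 9.75048171 now; the founder offers that and keeps 14.24951829.

9.75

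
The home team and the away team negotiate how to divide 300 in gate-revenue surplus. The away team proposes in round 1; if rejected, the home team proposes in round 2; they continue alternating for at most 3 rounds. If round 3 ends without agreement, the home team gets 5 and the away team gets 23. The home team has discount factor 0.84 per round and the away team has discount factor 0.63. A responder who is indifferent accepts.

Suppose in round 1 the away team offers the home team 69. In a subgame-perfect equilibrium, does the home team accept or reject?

Work out the home team's continuation value if the offer is rejected.
Round 3 (the away team proposes): the home team gets 5 if talks fail, so the away team offers 5 and keeps 295.
Round 2 (the home team proposes): the away team can get 295 next round, worth 0.63 × 295 = 185.85 now. The home team offers 185.85 and keeps 300 − 185.85 = 114.15.
So by rejecting in round 1, the home team gets 114.15 next round, worth 0.84 × 114.15 = 95.886 now.
Offer 69 < 95.886, so the home team rejects.

Reject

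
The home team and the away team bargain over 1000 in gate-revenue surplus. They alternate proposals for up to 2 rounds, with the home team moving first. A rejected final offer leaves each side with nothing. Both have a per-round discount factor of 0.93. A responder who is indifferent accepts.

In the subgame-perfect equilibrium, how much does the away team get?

Solve by backward induction from round 2.
Round 2 (the away team proposes): rejection yields 0 for the home team; the away team offers 0 and keeps 1000.
Round 1 (the home team proposes): the away team can get 1000 next round, worth 0.93 × 1000 = 930 now; the home team offers that and keeps 70.

930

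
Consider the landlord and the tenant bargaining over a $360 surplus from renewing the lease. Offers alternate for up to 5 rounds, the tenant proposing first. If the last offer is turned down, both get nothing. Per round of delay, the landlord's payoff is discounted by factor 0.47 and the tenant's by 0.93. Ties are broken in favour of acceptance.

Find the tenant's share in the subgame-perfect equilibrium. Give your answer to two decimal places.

342.98

Work backward from the last round.
Round 5 (the tenant proposes): the landlord will accept anything ≥ 0, so the tenant offers 0 and keeps 360.
Round 4 (the landlord proposes): the tenant can get 360 next round, worth 0.93 × 360 = 334.8 now; the landlord offers that and keeps 25.2.
Round 3 (the tenant proposes): the landlord can get 25.2 next round, worth 0.47 × 25.2 = 11.844 now; the tenant offers that and keeps 348.156.
Round 2 (the landlord proposes): the tenant can get 348.156 next round, worth 0.93 × 348.156 = 323.78508 now; the landlord offers that and keeps 36.21492.
Round 1 (the tenant proposes): the landlord can get 36.21492 next round, worth 0.47 × 36.21492 = 17.0210124 now; the tenant offers that and keeps 342.9789876.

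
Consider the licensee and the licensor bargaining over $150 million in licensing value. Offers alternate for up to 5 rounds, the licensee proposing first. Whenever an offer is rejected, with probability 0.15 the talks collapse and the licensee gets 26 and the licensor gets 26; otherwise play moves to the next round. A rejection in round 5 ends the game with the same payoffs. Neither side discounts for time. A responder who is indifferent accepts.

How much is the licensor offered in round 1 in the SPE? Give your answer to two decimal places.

47.52

By backward induction:
Round 5 (the licensee proposes): the licensor gets 26 if talks fail, so the licensee offers 26 and keeps 124.
Round 4 (the licensor proposes): rejecting gives the licensee an expected 0.85 × 124 + 0.15 × 26 = 109.3, so the licensor offers 109.3, keeping 40.7.
Round 3 (the licensee proposes): rejecting gives the licensor an expected 0.85 × 40.7 + 0.15 × 26 = 38.495, so the licensee offers 38.495, keeping 111.505.
Round 2 (the licensor proposes): rejecting gives the licensee an expected 0.85 × 111.505 + 0.15 × 26 = 98.67925, so the licensor offers 98.67925, keeping 51.32075.
Round 1 (the licensee proposes): rejecting gives the licensor an expected 0.85 × 51.32075 + 0.15 × 26 = 47.5226375, so the licensee offers 47.5226375, keeping 102.4773625.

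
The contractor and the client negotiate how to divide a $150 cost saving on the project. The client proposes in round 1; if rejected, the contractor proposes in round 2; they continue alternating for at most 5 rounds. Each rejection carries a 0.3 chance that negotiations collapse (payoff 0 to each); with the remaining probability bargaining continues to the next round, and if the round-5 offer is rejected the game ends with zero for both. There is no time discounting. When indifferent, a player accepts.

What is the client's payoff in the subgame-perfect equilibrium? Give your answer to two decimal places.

103.07

By backward induction:
Round 5 (the client proposes): rejection yields 0 for the contractor; the client offers 0 and keeps 150.
Round 4 (the contractor proposes): rejecting gives the client an expected 0.7 × 150 = 105; the contractor offers that and keeps 45.
Round 3 (the client proposes): rejecting gives the contractor an expected 0.7 × 45 = 31.5, so the client offers 31.5, keeping 118.5.
Round 2 (the contractor proposes): rejecting gives the client an expected 0.7 × 118.5 = 82.95, so the contractor offers 82.95, keeping 67.05.
Round 1 (the client proposes): rejecting gives the contractor an expected 0.7 × 67.05 = 46.935, so the client offers 46.935, keeping 103.065.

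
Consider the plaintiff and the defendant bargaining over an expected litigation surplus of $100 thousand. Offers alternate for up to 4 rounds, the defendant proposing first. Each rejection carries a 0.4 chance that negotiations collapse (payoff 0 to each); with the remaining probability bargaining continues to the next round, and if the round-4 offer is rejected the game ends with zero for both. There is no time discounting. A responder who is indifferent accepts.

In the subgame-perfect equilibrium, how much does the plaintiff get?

45.6

Round 4 (the plaintiff proposes): the defendant will accept anything ≥ 0, so the plaintiff offers 0 and keeps 100.
Round 3 (the defendant proposes): rejecting gives the plaintiff an expected 0.6 × 100 = 60; the defendant offers that and keeps 40.
Round 2 (the plaintiff proposes): rejecting gives the defendant an expected 0.6 × 40 = 24. The plaintiff offers 24 and keeps 100 − 24 = 76.
Round 1 (the defendant proposes): rejecting gives the plaintiff an expected 0.6 × 76 = 45.6, so the defendant offers 45.6, keeping 54.4.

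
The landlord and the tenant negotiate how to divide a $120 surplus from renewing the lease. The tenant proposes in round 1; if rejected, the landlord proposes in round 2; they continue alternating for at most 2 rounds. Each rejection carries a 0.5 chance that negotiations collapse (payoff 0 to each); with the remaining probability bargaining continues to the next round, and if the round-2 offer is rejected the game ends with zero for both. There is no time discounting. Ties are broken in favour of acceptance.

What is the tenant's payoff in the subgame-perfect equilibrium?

60

By backward induction:
Round 2 (the landlord proposes): the tenant will accept anything ≥ 0, so the landlord offers 0 and keeps 120.
Round 1 (the tenant proposes): rejecting gives the landlord an expected 0.5 × 120 = 60. The tenant offers 60 and keeps 120 − 60 = 60.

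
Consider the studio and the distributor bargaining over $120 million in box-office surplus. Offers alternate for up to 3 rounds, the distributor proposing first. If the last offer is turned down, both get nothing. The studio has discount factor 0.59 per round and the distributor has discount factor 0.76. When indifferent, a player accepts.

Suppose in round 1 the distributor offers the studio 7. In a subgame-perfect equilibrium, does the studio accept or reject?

Reject

Round 3 (the distributor proposes): the studio will accept anything ≥ 0, so the distributor offers 0 and keeps 120.
Round 2 (the studio proposes): the distributor can get 120 next round, worth 0.76 × 120 = 91.2 now. The studio offers 91.2 and keeps 120 − 91.2 = 28.8.
So by rejecting in round 1, the studio gets 28.8 next round, worth 0.59 × 28.8 = 16.992 now.
Offer 7 < 16.992, so the studio rejects.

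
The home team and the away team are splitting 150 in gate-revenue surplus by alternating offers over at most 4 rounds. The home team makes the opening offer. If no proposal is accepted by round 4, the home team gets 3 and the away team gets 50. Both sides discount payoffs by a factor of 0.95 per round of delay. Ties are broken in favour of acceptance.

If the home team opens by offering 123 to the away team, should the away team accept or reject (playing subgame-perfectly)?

Reject

Round 4 (the away team proposes): the home team gets 3 if talks fail, so the away team offers 3 and keeps 147.
Round 3 (the home team proposes): the away team can get 147 next round, worth 0.95 × 147 = 139.65 now; the home team offers that and keeps 10.35.
Round 2 (the away team proposes): the home team can get 10.35 next round, worth 0.95 × 10.35 = 9.8325 now, so the away team offers 9.8325, keeping 140.1675.
So by rejecting in round 1, the away team gets 140.1675 next round, worth 0.95 × 140.1675 = 133.159125 now.
Offer 123 < 133.159125, so the away team rejects.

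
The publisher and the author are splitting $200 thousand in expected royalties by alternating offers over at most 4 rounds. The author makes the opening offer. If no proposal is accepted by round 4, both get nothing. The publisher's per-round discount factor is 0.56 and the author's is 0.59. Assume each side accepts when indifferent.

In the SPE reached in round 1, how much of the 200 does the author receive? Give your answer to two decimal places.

117.08

Round 4 (the publisher proposes): the author will accept anything ≥ 0, so the publisher offers 0 and keeps 200.
Round 3 (the author proposes): the publisher can get 200 next round, worth 0.56 × 200 = 112 now; the author offers that and keeps 88.
Round 2 (the publisher proposes): the author can get 88 next round, worth 0.59 × 88 = 51.92 now; the publisher offers that and keeps 148.08.
Round 1 (the author proposes): the publisher can get 148.08 next round, worth 0.56 × 148.08 = 82.9248 now; the author offers that and keeps 117.0752.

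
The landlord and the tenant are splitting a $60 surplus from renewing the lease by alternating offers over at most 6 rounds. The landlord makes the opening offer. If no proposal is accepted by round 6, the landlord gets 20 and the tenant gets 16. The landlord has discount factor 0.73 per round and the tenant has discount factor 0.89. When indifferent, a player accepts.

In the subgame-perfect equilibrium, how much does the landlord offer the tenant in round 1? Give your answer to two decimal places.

Round 6 (the tenant proposes): the landlord gets 20 if talks fail, so the tenant offers 20 and keeps 40.
Round 5 (the landlord proposes): the tenant can get 40 next round, worth 0.89 × 40 = 35.6 now. The landlord offers 35.6 and keeps 60 − 35.6 = 24.4.
Round 4 (the tenant proposes): the landlord can get 24.4 next round, worth 0.73 × 24.4 = 17.812 now. The tenant offers 17.812 and keeps 60 − 17.812 = 42.188.
Round 3 (the landlord proposes): the tenant can get 42.188 next round, worth 0.89 × 42.188 = 37.54732 now. The landlord offers 37.54732 and keeps 60 − 37.54732 = 22.45268.
Round 2 (the tenant proposes): the landlord can get 22.45268 next round, worth 0.73 × 22.45268 = 16.3904564 now, so the tenant offers 16.3904564, keeping 43.6095436.
Round 1 (the landlord proposes): the tenant can get 43.6095436 next round, worth 0.89 × 43.6095436 = 38.812493804 now. The landlord offers 38.812493804 and keeps 60 − 38.812493804 = 21.187506196.

38.81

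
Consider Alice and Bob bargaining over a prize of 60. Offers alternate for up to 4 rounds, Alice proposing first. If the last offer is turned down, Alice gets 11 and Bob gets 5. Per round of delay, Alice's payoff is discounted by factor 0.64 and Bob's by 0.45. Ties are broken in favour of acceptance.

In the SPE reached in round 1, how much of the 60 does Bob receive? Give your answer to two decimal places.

Round 4 (Bob proposes): Alice gets 11 if talks fail, so Bob offers 11 and keeps 49.
Round 3 (Alice proposes): Bob can get 49 next round, worth 0.45 × 49 = 22.05 now. Alice offers 22.05 and keeps 60 − 22.05 = 37.95.
Round 2 (Bob proposes): Alice can get 37.95 next round, worth 0.64 × 37.95 = 24.288 now; Bob offers that and keeps 35.712.
Round 1 (Alice proposes): Bob can get 35.712 next round, worth 0.45 × 35.712 = 16.0704 now, so Alice offers 16.0704, keeping 43.9296.

16.07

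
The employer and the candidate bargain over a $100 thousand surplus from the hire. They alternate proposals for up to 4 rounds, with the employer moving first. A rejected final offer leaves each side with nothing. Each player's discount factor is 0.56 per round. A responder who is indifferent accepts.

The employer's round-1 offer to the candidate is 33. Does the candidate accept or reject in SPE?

Round 4 (the candidate proposes): rejection yields 0 for the employer; the candidate offers 0 and keeps 100.
Round 3 (the employer proposes): the candidate can get 100 next round, worth 0.56 × 100 = 56 now; the employer offers that and keeps 44.
Round 2 (the candidate proposes): the employer can get 44 next round, worth 0.56 × 44 = 24.64 now, so the candidate offers 24.64, keeping 75.36.
So by rejecting in round 1, the candidate gets 75.36 next round, worth 0.56 × 75.36 = 42.2016 now.
Offer 33 < 42.2016, so the candidate rejects.

Reject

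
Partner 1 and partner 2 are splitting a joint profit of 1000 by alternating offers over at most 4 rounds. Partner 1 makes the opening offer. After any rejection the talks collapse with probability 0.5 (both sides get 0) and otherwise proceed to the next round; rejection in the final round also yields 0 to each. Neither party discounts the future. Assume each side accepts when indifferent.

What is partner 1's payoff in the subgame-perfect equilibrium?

625

By backward induction:
Round 4 (partner 2 proposes): partner 1 will accept anything ≥ 0, so partner 2 offers 0 and keeps 1000.
Round 3 (partner 1 proposes): rejecting gives partner 2 an expected 0.5 × 1000 = 500. Partner 1 offers 500 and keeps 1000 − 500 = 500.
Round 2 (partner 2 proposes): rejecting gives partner 1 an expected 0.5 × 500 = 250, so partner 2 offers 250, keeping 750.
Round 1 (partner 1 proposes): rejecting gives partner 2 an expected 0.5 × 750 = 375. Partner 1 offers 375 and keeps 1000 − 375 = 625.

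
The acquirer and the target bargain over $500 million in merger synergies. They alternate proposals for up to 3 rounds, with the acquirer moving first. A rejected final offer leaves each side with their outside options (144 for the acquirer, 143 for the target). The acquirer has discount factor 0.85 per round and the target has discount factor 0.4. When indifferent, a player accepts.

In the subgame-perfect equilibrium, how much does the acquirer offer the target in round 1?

Round 3 (the acquirer proposes): the target gets 143 if talks fail, so the acquirer offers 143 and keeps 357.
Round 2 (the target proposes): the acquirer can get 357 next round, worth 0.85 × 357 = 303.45 now. The target offers 303.45 and keeps 500 − 303.45 = 196.55.
Round 1 (the acquirer proposes): the target can get 196.55 next round, worth 0.4 × 196.55 = 78.62 now, so the acquirer offers 78.62, keeping 421.38.

78.62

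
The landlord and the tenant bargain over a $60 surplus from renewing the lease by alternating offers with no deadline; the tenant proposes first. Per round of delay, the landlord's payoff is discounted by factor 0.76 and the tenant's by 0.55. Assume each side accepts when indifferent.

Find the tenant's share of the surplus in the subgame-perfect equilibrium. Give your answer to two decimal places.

24.74

In a stationary SPE each proposer offers the other exactly their discounted continuation value.
If the tenant keeps x when proposing and the landlord keeps y when proposing, then x = 60 − 0.76y and y = 60 − 0.55x.
Solving: x = 60(1 − 0.76) / (1 − 0.55·0.76) = 14.4 / 0.582 ≈ 24.7423.
The landlord gets 60 − 24.7423 ≈ 35.2577.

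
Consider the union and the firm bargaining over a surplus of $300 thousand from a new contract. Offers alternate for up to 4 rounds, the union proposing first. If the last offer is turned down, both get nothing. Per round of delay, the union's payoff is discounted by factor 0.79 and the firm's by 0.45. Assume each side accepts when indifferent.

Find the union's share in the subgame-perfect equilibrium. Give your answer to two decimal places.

223.66

Solve by backward induction from round 4.
Round 4 (the firm proposes): rejection yields 0 for the union; the firm offers 0 and keeps 300.
Round 3 (the union proposes): the firm can get 300 next round, worth 0.45 × 300 = 135 now, so the union offers 135, keeping 165.
Round 2 (the firm proposes): the union can get 165 next round, worth 0.79 × 165 = 130.35 now. The firm offers 130.35 and keeps 300 − 130.35 = 169.65.
Round 1 (the union proposes): the firm can get 169.65 next round, worth 0.45 × 169.65 = 76.3425 now, so the union offers 76.3425, keeping 223.6575.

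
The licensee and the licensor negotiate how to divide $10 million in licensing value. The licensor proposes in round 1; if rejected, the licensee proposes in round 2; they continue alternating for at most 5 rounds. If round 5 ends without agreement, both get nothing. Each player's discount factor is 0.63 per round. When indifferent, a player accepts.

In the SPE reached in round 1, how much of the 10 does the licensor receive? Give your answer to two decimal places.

Round 5 (the licensor proposes): rejection yields 0 for the licensee; the licensor offers 0 and keeps 10.
Round 4 (the licensee proposes): the licensor can get 10 next round, worth 0.63 × 10 = 6.3 now. The licensee offers 6.3 and keeps 10 − 6.3 = 3.7.
Round 3 (the licensor proposes): the licensee can get 3.7 next round, worth 0.63 × 3.7 = 2.331 now; the licensor offers that and keeps 7.669.
Round 2 (the licensee proposes): the licensor can get 7.669 next round, worth 0.63 × 7.669 = 4.83147 now. The licensee offers 4.83147 and keeps 10 − 4.83147 = 5.16853.
Round 1 (the licensor proposes): the licensee can get 5.16853 next round, worth 0.63 × 5.16853 = 3.2561739 now. The licensor offers 3.2561739 and keeps 10 − 3.2561739 = 6.7438261.

6.74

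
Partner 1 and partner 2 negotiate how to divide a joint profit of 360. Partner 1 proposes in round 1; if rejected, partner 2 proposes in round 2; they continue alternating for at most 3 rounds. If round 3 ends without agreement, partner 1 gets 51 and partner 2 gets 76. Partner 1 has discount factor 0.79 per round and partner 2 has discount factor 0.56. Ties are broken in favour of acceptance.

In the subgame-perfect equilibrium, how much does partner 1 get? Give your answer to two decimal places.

284.04

Round 3 (partner 1 proposes): partner 2 gets 76 if talks fail, so partner 1 offers 76 and keeps 284.
Round 2 (partner 2 proposes): partner 1 can get 284 next round, worth 0.79 × 284 = 224.36 now; partner 2 offers that and keeps 135.64.
Round 1 (partner 1 proposes): partner 2 can get 135.64 next round, worth 0.56 × 135.64 = 75.9584 now. Partner 1 offers 75.9584 and keeps 360 − 75.9584 = 284.0416.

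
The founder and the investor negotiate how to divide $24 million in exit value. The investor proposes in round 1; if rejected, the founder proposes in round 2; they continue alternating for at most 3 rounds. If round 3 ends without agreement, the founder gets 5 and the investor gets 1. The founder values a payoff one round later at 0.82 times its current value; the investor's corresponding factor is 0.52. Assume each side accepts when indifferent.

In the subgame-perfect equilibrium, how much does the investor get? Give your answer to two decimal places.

Round 3 (the investor proposes): the founder gets 5 if talks fail, so the investor offers 5 and keeps 19.
Round 2 (the founder proposes): the investor can get 19 next round, worth 0.52 × 19 = 9.88 now. The founder offers 9.88 and keeps 24 − 9.88 = 14.12.
Round 1 (the investor proposes): the founder can get 14.12 next round, worth 0.82 × 14.12 = 11.5784 now, so the investor offers 11.5784, keeping 12.4216.

12.42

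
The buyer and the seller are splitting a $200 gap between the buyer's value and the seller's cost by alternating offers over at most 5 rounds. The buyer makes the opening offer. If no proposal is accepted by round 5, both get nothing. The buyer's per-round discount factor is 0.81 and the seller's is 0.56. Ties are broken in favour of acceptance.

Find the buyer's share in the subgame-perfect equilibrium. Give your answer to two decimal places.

169.07

Round 5 (the buyer proposes): the seller will accept anything ≥ 0, so the buyer offers 0 and keeps 200.
Round 4 (the seller proposes): the buyer can get 200 next round, worth 0.81 × 200 = 162 now, so the seller offers 162, keeping 38.
Round 3 (the buyer proposes): the seller can get 38 next round, worth 0.56 × 38 = 21.28 now; the buyer offers that and keeps 178.72.
Round 2 (the seller proposes): the buyer can get 178.72 next round, worth 0.81 × 178.72 = 144.7632 now, so the seller offers 144.7632, keeping 55.2368.
Round 1 (the buyer proposes): the seller can get 55.2368 next round, worth 0.56 × 55.2368 = 30.932608 now. The buyer offers 30.932608 and keeps 200 − 30.932608 = 169.067392.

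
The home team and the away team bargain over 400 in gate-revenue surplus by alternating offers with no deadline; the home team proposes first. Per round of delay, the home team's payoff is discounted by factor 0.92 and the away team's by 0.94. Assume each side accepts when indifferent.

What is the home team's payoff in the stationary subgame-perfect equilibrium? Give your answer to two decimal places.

177.51

In a stationary SPE each proposer offers the other exactly their discounted continuation value.
If the home team keeps x when proposing and the away team keeps y when proposing, then x = 400 − 0.94y and y = 400 − 0.92x.
Solving: x = 400(1 − 0.94) / (1 − 0.92·0.94) = 24 / 0.1352 ≈ 177.5148.
The away team gets 400 − 177.5148 ≈ 222.4852.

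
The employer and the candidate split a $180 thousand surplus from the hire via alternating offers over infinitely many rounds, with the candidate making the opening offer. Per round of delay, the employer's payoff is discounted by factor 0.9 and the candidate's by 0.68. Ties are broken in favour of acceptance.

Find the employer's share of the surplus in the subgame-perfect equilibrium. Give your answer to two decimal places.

Let x be the candidate's share when the candidate proposes and y be the employer's share when the employer proposes.
The employer accepts iff offered ≥ 0.9·y, so x = 180 − 0.9y. Symmetrically y = 180 − 0.68x.
Substituting: x = 180 − 0.9(180 − 0.68x), giving x(1 − 0.68·0.9) = 180(1 − 0.9).
So x = 180 × 0.1 / 0.388 ≈ 46.3918, and the employer receives 180 − x ≈ 133.6082.

133.61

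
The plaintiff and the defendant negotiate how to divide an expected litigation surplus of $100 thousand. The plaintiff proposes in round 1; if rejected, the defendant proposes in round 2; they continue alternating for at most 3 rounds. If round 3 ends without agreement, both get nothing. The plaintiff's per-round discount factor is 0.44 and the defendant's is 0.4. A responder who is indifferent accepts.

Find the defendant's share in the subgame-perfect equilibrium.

22.4

Solve by backward induction from round 3.
Round 3 (the plaintiff proposes): the defendant will accept anything ≥ 0, so the plaintiff offers 0 and keeps 100.
Round 2 (the defendant proposes): the plaintiff can get 100 next round, worth 0.44 × 100 = 44 now. The defendant offers 44 and keeps 100 − 44 = 56.
Round 1 (the plaintiff proposes): the defendant can get 56 next round, worth 0.4 × 56 = 22.4 now, so the plaintiff offers 22.4, keeping 77.6.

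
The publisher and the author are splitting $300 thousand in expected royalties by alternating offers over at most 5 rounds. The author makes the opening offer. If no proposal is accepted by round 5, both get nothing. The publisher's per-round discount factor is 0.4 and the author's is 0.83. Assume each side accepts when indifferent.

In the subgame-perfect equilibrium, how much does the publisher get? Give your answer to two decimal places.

27.17

Round 5 (the author proposes): rejection yields 0 for the publisher; the author offers 0 and keeps 300.
Round 4 (the publisher proposes): the author can get 300 next round, worth 0.83 × 300 = 249 now. The publisher offers 249 and keeps 300 − 249 = 51.
Round 3 (the author proposes): the publisher can get 51 next round, worth 0.4 × 51 = 20.4 now; the author offers that and keeps 279.6.
Round 2 (the publisher proposes): the author can get 279.6 next round, worth 0.83 × 279.6 = 232.068 now. The publisher offers 232.068 and keeps 300 − 232.068 = 67.932.
Round 1 (the author proposes): the publisher can get 67.932 next round, worth 0.4 × 67.932 = 27.1728 now. The author offers 27.1728 and keeps 300 − 27.1728 = 272.8272.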